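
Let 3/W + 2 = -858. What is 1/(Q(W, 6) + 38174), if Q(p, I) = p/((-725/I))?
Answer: 311750/11900744509 ≈ 2.6196e-5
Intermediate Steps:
W = -3/860 (W = 3/(-2 - 858) = 3/(-860) = 3*(-1/860) = -3/860 ≈ -0.0034884)
Q(p, I) = -I*p/725 (Q(p, I) = p*(-I/725) = -I*p/725)
1/(Q(W, 6) + 38174) = 1/(-1/725*6*(-3/860) + 38174) = 1/(9/311750 + 38174) = 1/(11900744509/311750) = 311750/11900744509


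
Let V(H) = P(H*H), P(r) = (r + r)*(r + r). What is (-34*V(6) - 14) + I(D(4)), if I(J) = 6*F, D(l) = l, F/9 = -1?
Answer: -176324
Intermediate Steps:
F = -9 (F = 9*(-1) = -9)
P(r) = 4*r² (P(r) = (2*r)*(2*r) = 4*r²)
V(H) = 4*H⁴ (V(H) = 4*(H*H)² = 4*(H²)² = 4*H⁴)
I(J) = -54 (I(J) = 6*(-9) = -54)
(-34*V(6) - 14) + I(D(4)) = (-136*6⁴ - 14) - 54 = (-136*1296 - 14) - 54 = (-34*5184 - 14) - 54 = (-176256 - 14) - 54 = -176270 - 54 = -176324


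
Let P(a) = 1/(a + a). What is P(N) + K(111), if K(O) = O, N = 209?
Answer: 46399/418 ≈ 111.00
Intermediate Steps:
P(a) = 1/(2*a)
P(N) + K(111) = (1/2)/209 + 111 = (1/2)*(1/209) + 111 = 1/418 + 111 = 46399/418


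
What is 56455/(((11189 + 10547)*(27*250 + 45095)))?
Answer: 11291/225380584 ≈ 5.0097e-5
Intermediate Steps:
56455/(((11189 + 10547)*(27*250 + 45095))) = 56455/((21736*(6750 + 45095))) = 56455/((21736*51845)) = 56455/1126902920 = 56455*(1/1126902920) = 11291/225380584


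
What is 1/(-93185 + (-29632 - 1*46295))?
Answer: -1/169112 ≈ -5.9132e-6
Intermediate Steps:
1/(-93185 + (-29632 - 1*46295)) = 1/(-93185 + (-29632 - 46295)) = 1/(-93185 - 75927) = 1/(-169112) = -1/169112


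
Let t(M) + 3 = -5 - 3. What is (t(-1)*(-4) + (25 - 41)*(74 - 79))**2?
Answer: 15376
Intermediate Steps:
t(M) = -11 (t(M) = -3 + (-5 - 3) = -3 - 8 = -11)
(t(-1)*(-4) + (25 - 41)*(74 - 79))**2 = (-11*(-4) + (25 - 41)*(74 - 79))**2 = (44 - 16*(-5))**2 = (44 + 80)**2 = 124**2 = 15376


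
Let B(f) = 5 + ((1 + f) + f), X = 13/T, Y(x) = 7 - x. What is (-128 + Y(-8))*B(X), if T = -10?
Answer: -1921/5 ≈ -384.20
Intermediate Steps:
X = -13/10 (X = 13/(-10) = 13*(-⅒) = -13/10 ≈ -1.3000)
B(f) = 6 + 2*f (B(f) = 5 + (1 + 2*f) = 6 + 2*f)
(-128 + Y(-8))*B(X) = (-128 + (7 - 1*(-8)))*(6 + 2*(-13/10)) = (-128 + (7 + 8))*(6 - 13/5) = (-128 + 15)*(17/5) = -113*17/5 = -1921/5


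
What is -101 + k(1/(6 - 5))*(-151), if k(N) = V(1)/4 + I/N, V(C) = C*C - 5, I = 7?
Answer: -1007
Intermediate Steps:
V(C) = -5 + C**2 (V(C) = C**2 - 5 = -5 + C**2)
k(N) = -1 + 7/N (k(N) = (-5 + 1**2)/4 + 7/N = (-5 + 1)*(1/4) + 7/N = -4*1/4 + 7/N = -1 + 7/N)
-101 + k(1/(6 - 5))*(-151) = -101 + ((7 - 1/(6 - 5))/(1/(6 - 5)))*(-151) = -101 + ((7 - 1/1)/(1/1))*(-151) = -101 + ((7 - 1*1)/1)*(-151) = -101 + (1*(7 - 1))*(-151) = -101 + (1*6)*(-151) = -101 + 6*(-151) = -101 - 906 = -1007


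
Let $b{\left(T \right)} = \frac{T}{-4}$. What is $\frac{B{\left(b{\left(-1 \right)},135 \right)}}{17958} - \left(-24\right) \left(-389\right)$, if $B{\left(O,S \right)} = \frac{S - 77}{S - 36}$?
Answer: $- \frac{8298966427}{888921} \approx -9336.0$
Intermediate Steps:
$b{\left(T \right)} = - \frac{T}{4}$ ($b{\left(T \right)} = T \left(- \frac{1}{4}\right) = - \frac{T}{4}$)
$B{\left(O,S \right)} = \frac{-77 + S}{-36 + S}$
$\frac{B{\left(b{\left(-1 \right)},135 \right)}}{17958} - \left(-24\right) \left(-389\right) = \frac{\frac{1}{-36 + 135} \left(-77 + 135\right)}{17958} - \left(-24\right) \left(-389\right) = \frac{1}{99} \cdot 58 \cdot \frac{1}{17958} - 9336 = \frac{58}{99} \cdot \frac{1}{17958} - 9336 = \frac{29}{888921} - 9336 = - \frac{8298966427}{888921}$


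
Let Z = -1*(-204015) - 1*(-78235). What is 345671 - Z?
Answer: 63421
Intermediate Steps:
Z = 282250 (Z = 204015 + 78235 = 282250)
345671 - Z = 345671 - 1*282250 = 345671 - 282250 = 63421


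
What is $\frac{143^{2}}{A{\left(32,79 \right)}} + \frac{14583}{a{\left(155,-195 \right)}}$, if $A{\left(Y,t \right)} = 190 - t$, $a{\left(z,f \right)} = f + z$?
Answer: $- \frac{800753}{4440} \approx -180.35$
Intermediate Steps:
$\frac{143^{2}}{A{\left(32,79 \right)}} + \frac{14583}{a{\left(155,-195 \right)}} = \frac{143^{2}}{190 - 79} + \frac{14583}{-195 + 155} = \frac{20449}{190 - 79} + \frac{14583}{-40} = \frac{20449}{111} + 14583 \left(- \frac{1}{40}\right) = 20449 \cdot \frac{1}{111} - \frac{14583}{40} = \frac{20449}{111} - \frac{14583}{40} = - \frac{800753}{4440}$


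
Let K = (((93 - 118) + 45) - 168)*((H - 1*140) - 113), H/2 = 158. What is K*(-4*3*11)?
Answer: 1230768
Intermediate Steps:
H = 316 (H = 2*158 = 316)
K = -9324 (K = (((93 - 118) + 45) - 168)*((316 - 1*140) - 113) = ((-25 + 45) - 168)*((316 - 140) - 113) = (20 - 168)*(176 - 113) = -148*63 = -9324)
K*(-4*3*11) = -9324*(-4*3)*11 = -(-111888)*11 = -9324*(-132) = 1230768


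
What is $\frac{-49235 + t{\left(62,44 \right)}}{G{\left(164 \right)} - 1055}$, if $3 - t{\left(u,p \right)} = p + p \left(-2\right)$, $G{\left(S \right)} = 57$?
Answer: $\frac{24594}{499} \approx 49.287$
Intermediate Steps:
$t{\left(u,p \right)} = 3 + p$ ($t{\left(u,p \right)} = 3 - \left(p + p \left(-2\right)\right) = 3 - \left(p - 2 p\right) = 3 - - p = 3 + p$)
$\frac{-49235 + t{\left(62,44 \right)}}{G{\left(164 \right)} - 1055} = \frac{-49235 + \left(3 + 44\right)}{57 - 1055} = \frac{-49235 + 47}{-998} = \left(-49188\right) \left(- \frac{1}{998}\right) = \frac{24594}{499}$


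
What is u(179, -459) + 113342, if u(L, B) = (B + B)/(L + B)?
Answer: 15868339/140 ≈ 1.1335e+5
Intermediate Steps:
u(L, B) = 2*B/(B + L) (u(L, B) = (2*B)/(B + L) = 2*B/(B + L))
u(179, -459) + 113342 = 2*(-459)/(-459 + 179) + 113342 = 2*(-459)/(-280) + 113342 = 2*(-459)*(-1/280) + 113342 = 459/140 + 113342 = 15868339/140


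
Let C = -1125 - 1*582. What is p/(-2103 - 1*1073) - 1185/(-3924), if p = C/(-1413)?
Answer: 49177889/163052664 ≈ 0.30161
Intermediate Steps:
C = -1707 (C = -1125 - 582 = -1707)
p = 569/471 (p = -1707/(-1413) = -1707*(-1/1413) = 569/471 ≈ 1.2081)
p/(-2103 - 1*1073) - 1185/(-3924) = 569/(471*(-2103 - 1*1073)) - 1185/(-3924) = 569/(471*(-2103 - 1073)) - 1185*(-1/3924) = (569/471)/(-3176) + 395/1308 = (569/471)*(-1/3176) + 395/1308 = -569/1495896 + 395/1308 = 49177889/163052664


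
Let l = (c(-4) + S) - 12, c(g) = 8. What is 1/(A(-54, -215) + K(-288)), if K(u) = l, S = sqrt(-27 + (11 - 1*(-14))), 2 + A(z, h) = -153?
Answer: -159/25283 - I*sqrt(2)/25283 ≈ -0.0062888 - 5.5935e-5*I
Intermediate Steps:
A(z, h) = -155 (A(z, h) = -2 - 153 = -155)
S = I*sqrt(2) (S = sqrt(-27 + (11 + 14)) = sqrt(-27 + 25) = sqrt(-2) = I*sqrt(2) ≈ 1.4142*I)
l = -4 + I*sqrt(2) (l = (8 + I*sqrt(2)) - 12 = -4 + I*sqrt(2) ≈ -4.0 + 1.4142*I)
K(u) = -4 + I*sqrt(2)
1/(A(-54, -215) + K(-288)) = 1/(-155 + (-4 + I*sqrt(2))) = 1/(-159 + I*sqrt(2))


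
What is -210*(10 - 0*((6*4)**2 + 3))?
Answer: -2100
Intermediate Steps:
-210*(10 - 0*((6*4)**2 + 3)) = -210*(10 - 0*(24**2 + 3)) = -210*(10 - 0*(576 + 3)) = -210*(10 - 0*579) = -210*(10 - 1*0) = -210*(10 + 0) = -210*10 = -2100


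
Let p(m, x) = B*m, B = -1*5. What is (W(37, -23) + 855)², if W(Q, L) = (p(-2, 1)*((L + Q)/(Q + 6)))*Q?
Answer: 1759383025/1849 ≈ 9.5153e+5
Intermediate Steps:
B = -5
p(m, x) = -5*m
W(Q, L) = 10*Q*(L + Q)/(6 + Q) (W(Q, L) = ((-5*(-2))*((L + Q)/(Q + 6)))*Q = (10*((L + Q)/(6 + Q)))*Q = (10*(L + Q)/(6 + Q))*Q = 10*Q*(L + Q)/(6 + Q))
(W(37, -23) + 855)² = (10*37*(-23 + 37)/(6 + 37) + 855)² = (10*37*14/43 + 855)² = (10*37*(1/43)*14 + 855)² = (5180/43 + 855)² = (41945/43)² = 1759383025/1849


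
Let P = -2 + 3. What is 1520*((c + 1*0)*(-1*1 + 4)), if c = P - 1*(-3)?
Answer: 18240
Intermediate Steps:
P = 1
c = 4 (c = 1 - 1*(-3) = 1 + 3 = 4)
1520*((c + 1*0)*(-1*1 + 4)) = 1520*((4 + 1*0)*(-1*1 + 4)) = 1520*((4 + 0)*(-1 + 4)) = 1520*(4*3) = 1520*12 = 18240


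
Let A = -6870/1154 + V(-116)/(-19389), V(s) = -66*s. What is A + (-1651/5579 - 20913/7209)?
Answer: -477193045165195/49994255029887 ≈ -9.5450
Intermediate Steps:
A = -23672909/3729151 (A = -6870/1154 - 66*(-116)/(-19389) = -6870*1/1154 + 7656*(-1/19389) = -3435/577 - 2552/6463 = -23672909/3729151 ≈ -6.3481)
A + (-1651/5579 - 20913/7209) = -23672909/3729151 + (-1651/5579 - 20913/7209) = -23672909/3729151 + (-1651*1/5579 - 20913*1/7209) = -23672909/3729151 + (-1651/5579 - 6971/2403) = -23672909/3729151 - 42858562/13406337 = -477193045165195/49994255029887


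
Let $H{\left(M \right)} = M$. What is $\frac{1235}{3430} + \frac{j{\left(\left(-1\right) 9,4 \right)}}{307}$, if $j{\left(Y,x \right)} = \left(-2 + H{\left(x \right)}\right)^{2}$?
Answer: $\frac{78573}{210602} \approx 0.37309$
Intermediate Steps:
$j{\left(Y,x \right)} = \left(-2 + x\right)^{2}$
$\frac{1235}{3430} + \frac{j{\left(\left(-1\right) 9,4 \right)}}{307} = \frac{1235}{3430} + \frac{\left(-2 + 4\right)^{2}}{307} = 1235 \cdot \frac{1}{3430} + 2^{2} \cdot \frac{1}{307} = \frac{247}{686} + 4 \cdot \frac{1}{307} = \frac{247}{686} + \frac{4}{307} = \frac{78573}{210602}$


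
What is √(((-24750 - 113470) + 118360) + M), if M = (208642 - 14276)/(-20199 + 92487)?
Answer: I*√180148386907/3012 ≈ 140.92*I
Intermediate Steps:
M = 97183/36144 (M = 194366/72288 = 194366*(1/72288) = 97183/36144 ≈ 2.6888)
√(((-24750 - 113470) + 118360) + M) = √(((-24750 - 113470) + 118360) + 97183/36144) = √((-138220 + 118360) + 97183/36144) = √(-19860 + 97183/36144) = √(-717722657/36144) = I*√180148386907/3012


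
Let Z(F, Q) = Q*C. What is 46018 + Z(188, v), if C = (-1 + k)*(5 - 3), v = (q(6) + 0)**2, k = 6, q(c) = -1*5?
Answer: 46268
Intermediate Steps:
q(c) = -5
v = 25 (v = (-5 + 0)**2 = (-5)**2 = 25)
C = 10 (C = (-1 + 6)*(5 - 3) = 5*2 = 10)
Z(F, Q) = 10*Q (Z(F, Q) = Q*10 = 10*Q)
46018 + Z(188, v) = 46018 + 10*25 = 46018 + 250 = 46268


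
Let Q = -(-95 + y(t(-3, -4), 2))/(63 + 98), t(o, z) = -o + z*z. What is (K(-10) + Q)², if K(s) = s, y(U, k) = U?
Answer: 2353156/25921 ≈ 90.782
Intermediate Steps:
t(o, z) = z² - o (t(o, z) = -o + z² = z² - o)
Q = 76/161 (Q = -(-95 + ((-4)² - 1*(-3)))/(63 + 98) = -(-95 + (16 + 3))/161 = -(-95 + 19)/161 = -(-76)/161 = -1*(-76/161) = 76/161 ≈ 0.47205)
(K(-10) + Q)² = (-10 + 76/161)² = (-1534/161)² = 2353156/25921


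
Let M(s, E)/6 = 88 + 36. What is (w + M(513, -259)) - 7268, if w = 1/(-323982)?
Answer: -2113658569/323982 ≈ -6524.0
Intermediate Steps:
M(s, E) = 744 (M(s, E) = 6*(88 + 36) = 6*124 = 744)
w = -1/323982 ≈ -3.0866e-6
(w + M(513, -259)) - 7268 = (-1/323982 + 744) - 7268 = 241042607/323982 - 7268 = -2113658569/323982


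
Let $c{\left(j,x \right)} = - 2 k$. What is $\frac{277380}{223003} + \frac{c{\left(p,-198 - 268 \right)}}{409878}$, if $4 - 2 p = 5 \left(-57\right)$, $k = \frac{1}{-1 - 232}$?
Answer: $\frac{13245113521063}{10648568753361} \approx 1.2438$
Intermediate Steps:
$k = - \frac{1}{233}$ ($k = \frac{1}{-233} = - \frac{1}{233} \approx -0.0042918$)
$p = \frac{289}{2}$ ($p = 2 - \frac{5 \left(-57\right)}{2} = 2 - - \frac{285}{2} = 2 + \frac{285}{2} = \frac{289}{2} \approx 144.5$)
$c{\left(j,x \right)} = \frac{2}{233}$ ($c{\left(j,x \right)} = \left(-2\right) \left(- \frac{1}{233}\right) = \frac{2}{233}$)
$\frac{277380}{223003} + \frac{c{\left(p,-198 - 268 \right)}}{409878} = \frac{277380}{223003} + \frac{2}{233 \cdot 409878} = 277380 \cdot \frac{1}{223003} + \frac{2}{233} \cdot \frac{1}{409878} = \frac{277380}{223003} + \frac{1}{47750787} = \frac{13245113521063}{10648568753361}$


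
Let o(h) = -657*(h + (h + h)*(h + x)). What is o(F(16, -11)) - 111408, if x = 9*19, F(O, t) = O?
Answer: -4053408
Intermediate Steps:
x = 171
o(h) = -657*h - 1314*h*(171 + h) (o(h) = -657*(h + (h + h)*(h + 171)) = -657*(h + (2*h)*(171 + h)) = -657*(h + 2*h*(171 + h)) = -657*h - 1314*h*(171 + h))
o(F(16, -11)) - 111408 = -657*16*(343 + 2*16) - 111408 = -657*16*(343 + 32) - 111408 = -657*16*375 - 111408 = -3942000 - 111408 = -4053408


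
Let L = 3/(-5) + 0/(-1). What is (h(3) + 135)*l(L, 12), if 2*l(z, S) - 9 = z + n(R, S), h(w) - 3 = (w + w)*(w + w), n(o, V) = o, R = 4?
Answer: 5394/5 ≈ 1078.8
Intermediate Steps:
h(w) = 3 + 4*w² (h(w) = 3 + (w + w)*(w + w) = 3 + (2*w)*(2*w) = 3 + 4*w²)
L = -⅗ (L = 3*(-⅕) + 0*(-1) = -⅗ + 0 = -⅗ ≈ -0.60000)
l(z, S) = 13/2 + z/2 (l(z, S) = 9/2 + (z + 4)/2 = 9/2 + (4 + z)/2 = 9/2 + (2 + z/2) = 13/2 + z/2)
(h(3) + 135)*l(L, 12) = ((3 + 4*3²) + 135)*(13/2 + (½)*(-⅗)) = ((3 + 4*9) + 135)*(13/2 - 3/10) = ((3 + 36) + 135)*(31/5) = (39 + 135)*(31/5) = 174*(31/5) = 5394/5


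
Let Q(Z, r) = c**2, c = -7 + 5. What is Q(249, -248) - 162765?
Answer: -162761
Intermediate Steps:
c = -2
Q(Z, r) = 4 (Q(Z, r) = (-2)**2 = 4)
Q(249, -248) - 162765 = 4 - 162765 = -162761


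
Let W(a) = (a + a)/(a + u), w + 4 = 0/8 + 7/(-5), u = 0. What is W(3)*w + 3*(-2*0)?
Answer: -54/5 ≈ -10.800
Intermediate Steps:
w = -27/5 (w = -4 + (0/8 + 7/(-5)) = -4 + (0*(⅛) + 7*(-⅕)) = -4 + (0 - 7/5) = -4 - 7/5 = -27/5 ≈ -5.4000)
W(a) = 2 (W(a) = (a + a)/(a + 0) = (2*a)/a = 2)
W(3)*w + 3*(-2*0) = 2*(-27/5) + 3*(-2*0) = -54/5 + 3*0 = -54/5 + 0 = -54/5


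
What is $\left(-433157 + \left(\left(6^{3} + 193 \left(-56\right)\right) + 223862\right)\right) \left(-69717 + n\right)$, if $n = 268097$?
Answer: $-43621183060$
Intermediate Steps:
$\left(-433157 + \left(\left(6^{3} + 193 \left(-56\right)\right) + 223862\right)\right) \left(-69717 + n\right) = \left(-433157 + \left(\left(6^{3} + 193 \left(-56\right)\right) + 223862\right)\right) \left(-69717 + 268097\right) = \left(-433157 + \left(\left(216 - 10808\right) + 223862\right)\right) 198380 = \left(-433157 + \left(-10592 + 223862\right)\right) 198380 = \left(-433157 + 213270\right) 198380 = \left(-219887\right) 198380 = -43621183060$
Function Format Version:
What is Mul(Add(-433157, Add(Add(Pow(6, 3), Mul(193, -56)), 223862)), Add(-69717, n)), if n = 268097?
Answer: -43621183060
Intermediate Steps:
Mul(Add(-433157, Add(Add(Pow(6, 3), Mul(193, -56)), 223862)), Add(-69717, n)) = Mul(Add(-433157, Add(Add(Pow(6, 3), Mul(193, -56)), 223862)), Add(-69717, 268097)) = Mul(Add(-433157, Add(Add(216, -10808), 223862)), 198380) = Mul(Add(-433157, Add(-10592, 223862)), 198380) = Mul(Add(-433157, 213270), 198380) = Mul(-219887, 198380) = -43621183060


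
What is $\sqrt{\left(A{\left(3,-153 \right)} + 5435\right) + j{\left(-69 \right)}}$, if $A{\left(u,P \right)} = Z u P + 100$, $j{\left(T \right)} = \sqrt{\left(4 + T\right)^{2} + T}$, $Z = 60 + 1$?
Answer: $\sqrt{-22464 + 2 \sqrt{1039}} \approx 149.66 i$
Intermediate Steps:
$Z = 61$
$j{\left(T \right)} = \sqrt{T + \left(4 + T\right)^{2}}$
$A{\left(u,P \right)} = 100 + 61 P u$ ($A{\left(u,P \right)} = 61 u P + 100 = 61 P u + 100 = 100 + 61 P u$)
$\sqrt{\left(A{\left(3,-153 \right)} + 5435\right) + j{\left(-69 \right)}} = \sqrt{\left(\left(100 + 61 \left(-153\right) 3\right) + 5435\right) + \sqrt{-69 + \left(4 - 69\right)^{2}}} = \sqrt{\left(\left(100 - 27999\right) + 5435\right) + \sqrt{-69 + \left(-65\right)^{2}}} = \sqrt{\left(-27899 + 5435\right) + \sqrt{-69 + 4225}} = \sqrt{-22464 + \sqrt{4156}} = \sqrt{-22464 + 2 \sqrt{1039}}$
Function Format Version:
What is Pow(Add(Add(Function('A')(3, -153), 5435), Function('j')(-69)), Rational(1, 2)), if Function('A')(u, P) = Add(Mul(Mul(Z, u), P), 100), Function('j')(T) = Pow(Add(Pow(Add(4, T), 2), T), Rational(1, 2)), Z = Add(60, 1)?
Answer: Pow(Add(-22464, Mul(2, Pow(1039, Rational(1, 2)))), Rational(1, 2)) ≈ Mul(149.66, I)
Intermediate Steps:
Z = 61
Function('j')(T) = Pow(Add(T, Pow(Add(4, T), 2)), Rational(1, 2))
Function('A')(u, P) = Add(100, Mul(61, P, u)) (Function('A')(u, P) = Add(Mul(Mul(61, u), P), 100) = Add(Mul(61, P, u), 100) = Add(100, Mul(61, P, u)))
Pow(Add(Add(Function('A')(3, -153), 5435), Function('j')(-69)), Rational(1, 2)) = Pow(Add(Add(Add(100, Mul(61, -153, 3)), 5435), Pow(Add(-69, Pow(Add(4, -69), 2)), Rational(1, 2))), Rational(1, 2)) = Pow(Add(Add(Add(100, -27999), 5435), Pow(Add(-69, Pow(-65, 2)), Rational(1, 2))), Rational(1, 2)) = Pow(Add(Add(-27899, 5435), Pow(Add(-69, 4225), Rational(1, 2))), Rational(1, 2)) = Pow(Add(-22464, Pow(4156, Rational(1, 2))), Rational(1, 2)) = Pow(Add(-22464, Mul(2, Pow(1039, Rational(1, 2)))), Rational(1, 2))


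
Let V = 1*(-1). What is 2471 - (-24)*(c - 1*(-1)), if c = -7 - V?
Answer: 2351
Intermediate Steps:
V = -1
c = -6 (c = -7 - 1*(-1) = -7 + 1 = -6)
2471 - (-24)*(c - 1*(-1)) = 2471 - (-24)*(-6 - 1*(-1)) = 2471 - (-24)*(-6 + 1) = 2471 - (-24)*(-5) = 2471 - 1*120 = 2471 - 120 = 2351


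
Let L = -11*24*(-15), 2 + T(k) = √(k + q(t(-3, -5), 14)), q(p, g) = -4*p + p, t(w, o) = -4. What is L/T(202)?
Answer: 264/7 + 132*√214/7 ≈ 313.57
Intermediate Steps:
q(p, g) = -3*p
T(k) = -2 + √(12 + k) (T(k) = -2 + √(k - 3*(-4)) = -2 + √(k + 12) = -2 + √(12 + k))
L = 3960 (L = -264*(-15) = 3960)
L/T(202) = 3960/(-2 + √(12 + 202)) = 3960/(-2 + √214)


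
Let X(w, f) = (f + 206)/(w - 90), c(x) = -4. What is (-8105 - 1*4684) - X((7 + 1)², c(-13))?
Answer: -166156/13 ≈ -12781.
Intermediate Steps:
X(w, f) = (206 + f)/(-90 + w)
(-8105 - 1*4684) - X((7 + 1)², c(-13)) = (-8105 - 1*4684) - (206 - 4)/(-90 + (7 + 1)²) = (-8105 - 4684) - 202/(-90 + 8²) = -12789 - 202/(-90 + 64) = -12789 - 202/(-26) = -12789 - (-1)*202/26 = -12789 - 1*(-101/13) = -12789 + 101/13 = -166156/13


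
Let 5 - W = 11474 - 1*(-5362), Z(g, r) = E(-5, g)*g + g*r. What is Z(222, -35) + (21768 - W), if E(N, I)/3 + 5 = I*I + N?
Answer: 32847313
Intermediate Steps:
E(N, I) = -15 + 3*N + 3*I² (E(N, I) = -15 + 3*(I*I + N) = -15 + 3*(I² + N) = -15 + 3*(N + I²) = -15 + (3*N + 3*I²) = -15 + 3*N + 3*I²)
Z(g, r) = g*r + g*(-30 + 3*g²) (Z(g, r) = (-15 + 3*(-5) + 3*g²)*g + g*r = (-15 - 15 + 3*g²)*g + g*r = (-30 + 3*g²)*g + g*r = g*(-30 + 3*g²) + g*r = g*r + g*(-30 + 3*g²))
W = -16831 (W = 5 - (11474 - 1*(-5362)) = 5 - (11474 + 5362) = 5 - 1*16836 = 5 - 16836 = -16831)
Z(222, -35) + (21768 - W) = 222*(-30 - 35 + 3*222²) + (21768 - 1*(-16831)) = 222*(-30 - 35 + 3*49284) + (21768 + 16831) = 222*(-30 - 35 + 147852) + 38599 = 222*147787 + 38599 = 32808714 + 38599 = 32847313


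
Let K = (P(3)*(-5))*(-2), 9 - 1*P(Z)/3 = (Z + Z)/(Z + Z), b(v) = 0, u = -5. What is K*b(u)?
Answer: 0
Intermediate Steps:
P(Z) = 24 (P(Z) = 27 - 3*(Z + Z)/(Z + Z) = 27 - 3*2*Z/(2*Z) = 27 - 3*2*Z*1/(2*Z) = 27 - 3*1 = 27 - 3 = 24)
K = 240 (K = (24*(-5))*(-2) = -120*(-2) = 240)
K*b(u) = 240*0 = 0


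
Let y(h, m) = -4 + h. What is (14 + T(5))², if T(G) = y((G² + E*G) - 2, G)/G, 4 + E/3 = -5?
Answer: 2116/25 ≈ 84.640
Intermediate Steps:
E = -27 (E = -12 + 3*(-5) = -12 - 15 = -27)
T(G) = (-6 + G² - 27*G)/G (T(G) = (-4 + ((G² - 27*G) - 2))/G = (-4 + (-2 + G² - 27*G))/G = (-6 + G² - 27*G)/G)
(14 + T(5))² = (14 + (-27 + 5 - 6/5))² = (14 - 116/5)² = (-46/5)² = 2116/25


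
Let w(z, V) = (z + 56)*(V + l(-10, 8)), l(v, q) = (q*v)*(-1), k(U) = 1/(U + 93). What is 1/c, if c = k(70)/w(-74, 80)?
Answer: -469440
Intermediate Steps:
k(U) = 1/(93 + U)
l(v, q) = -q*v
w(z, V) = (56 + z)*(80 + V) (w(z, V) = (z + 56)*(V - 1*8*(-10)) = (56 + z)*(V + 80) = (56 + z)*(80 + V))
c = -1/469440 (c = 1/((93 + 70)*(4480 + 56*80 + 80*(-74) + 80*(-74))) = 1/(163*(4480 + 4480 - 5920 - 5920)) = (1/163)/(-2880) = (1/163)*(-1/2880) = -1/469440 ≈ -2.1302e-6)
1/c = 1/(-1/469440) = -469440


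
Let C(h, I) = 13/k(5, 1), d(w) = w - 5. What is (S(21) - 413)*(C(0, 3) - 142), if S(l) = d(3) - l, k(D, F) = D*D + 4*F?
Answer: 1789780/29 ≈ 61717.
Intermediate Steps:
d(w) = -5 + w
k(D, F) = D² + 4*F
S(l) = -2 - l (S(l) = (-5 + 3) - l = -2 - l)
C(h, I) = 13/29 (C(h, I) = 13/(5² + 4*1) = 13/(25 + 4) = 13/29)
(S(21) - 413)*(C(0, 3) - 142) = ((-2 - 1*21) - 413)*(13/29 - 142) = ((-2 - 21) - 413)*(-4105/29) = (-23 - 413)*(-4105/29) = -436*(-4105/29) = 1789780/29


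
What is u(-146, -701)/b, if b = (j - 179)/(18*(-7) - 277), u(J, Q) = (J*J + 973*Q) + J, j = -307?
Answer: -88781303/162 ≈ -5.4803e+5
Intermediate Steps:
u(J, Q) = J + J² + 973*Q (u(J, Q) = (J² + 973*Q) + J = J + J² + 973*Q)
b = 486/403 (b = (-307 - 179)/(18*(-7) - 277) = -486/(-126 - 277) = -486/(-403) = -486*(-1/403) = 486/403 ≈ 1.2060)
u(-146, -701)/b = (-146 + (-146)² + 973*(-701))/(486/403) = (-146 + 21316 - 682073)*(403/486) = -660903*403/486 = -88781303/162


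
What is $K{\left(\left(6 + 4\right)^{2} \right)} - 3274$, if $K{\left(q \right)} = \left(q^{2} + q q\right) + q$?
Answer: $16826$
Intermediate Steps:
$K{\left(q \right)} = q + 2 q^{2}$ ($K{\left(q \right)} = \left(q^{2} + q^{2}\right) + q = 2 q^{2} + q = q + 2 q^{2}$)
$K{\left(\left(6 + 4\right)^{2} \right)} - 3274 = \left(6 + 4\right)^{2} \left(1 + 2 \left(6 + 4\right)^{2}\right) - 3274 = 10^{2} \left(1 + 2 \cdot 10^{2}\right) - 3274 = 100 \left(1 + 2 \cdot 100\right) - 3274 = 100 \left(1 + 200\right) - 3274 = 100 \cdot 201 - 3274 = 20100 - 3274 = 16826$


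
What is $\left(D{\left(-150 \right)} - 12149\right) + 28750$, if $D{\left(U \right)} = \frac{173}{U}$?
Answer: $\frac{2489977}{150} \approx 16600.0$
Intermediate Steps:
$\left(D{\left(-150 \right)} - 12149\right) + 28750 = \left(\frac{173}{-150} - 12149\right) + 28750 = \left(173 \left(- \frac{1}{150}\right) - 12149\right) + 28750 = \left(- \frac{173}{150} - 12149\right) + 28750 = - \frac{1822523}{150} + 28750 = \frac{2489977}{150}$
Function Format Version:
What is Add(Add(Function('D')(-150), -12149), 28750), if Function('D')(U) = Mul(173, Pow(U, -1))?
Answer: Rational(2489977, 150) ≈ 16600.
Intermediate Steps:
Add(Add(Function('D')(-150), -12149), 28750) = Add(Add(Mul(173, Pow(-150, -1)), -12149), 28750) = Add(Add(Mul(173, Rational(-1, 150)), -12149), 28750) = Add(Add(Rational(-173, 150), -12149), 28750) = Add(Rational(-1822523, 150), 28750) = Rational(2489977, 150)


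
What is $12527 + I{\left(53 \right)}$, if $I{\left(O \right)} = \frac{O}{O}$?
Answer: $12528$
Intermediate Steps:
$I{\left(O \right)} = 1$
$12527 + I{\left(53 \right)} = 12527 + 1 = 12528$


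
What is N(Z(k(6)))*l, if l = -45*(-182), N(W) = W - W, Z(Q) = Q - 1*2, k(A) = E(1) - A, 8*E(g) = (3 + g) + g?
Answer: 0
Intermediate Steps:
E(g) = 3/8 + g/4 (E(g) = ((3 + g) + g)/8 = (3 + 2*g)/8 = 3/8 + g/4)
k(A) = 5/8 - A (k(A) = (3/8 + (1/4)*1) - A = (3/8 + 1/4) - A = 5/8 - A)
Z(Q) = -2 + Q (Z(Q) = Q - 2 = -2 + Q)
N(W) = 0
l = 8190
N(Z(k(6)))*l = 0*8190 = 0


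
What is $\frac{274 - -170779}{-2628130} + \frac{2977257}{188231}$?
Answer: $\frac{7792420962167}{494695538030} \approx 15.752$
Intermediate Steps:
$\frac{274 - -170779}{-2628130} + \frac{2977257}{188231} = \left(274 + 170779\right) \left(- \frac{1}{2628130}\right) + 2977257 \cdot \frac{1}{188231} = 171053 \left(- \frac{1}{2628130}\right) + \frac{2977257}{188231} = - \frac{171053}{2628130} + \frac{2977257}{188231} = \frac{7792420962167}{494695538030}$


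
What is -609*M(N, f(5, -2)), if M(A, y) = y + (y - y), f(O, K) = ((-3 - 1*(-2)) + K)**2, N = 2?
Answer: -5481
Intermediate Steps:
f(O, K) = (-1 + K)**2 (f(O, K) = ((-3 + 2) + K)**2 = (-1 + K)**2)
M(A, y) = y (M(A, y) = y + 0 = y)
-609*M(N, f(5, -2)) = -609*(-1 - 2)**2 = -609*(-3)**2 = -609*9 = -5481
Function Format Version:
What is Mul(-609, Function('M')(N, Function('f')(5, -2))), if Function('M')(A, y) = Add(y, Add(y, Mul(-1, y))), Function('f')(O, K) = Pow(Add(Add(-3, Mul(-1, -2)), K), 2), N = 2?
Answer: -5481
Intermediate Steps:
Function('f')(O, K) = Pow(Add(-1, K), 2) (Function('f')(O, K) = Pow(Add(Add(-3, 2), K), 2) = Pow(Add(-1, K), 2))
Function('M')(A, y) = y (Function('M')(A, y) = Add(y, 0) = y)
Mul(-609, Function('M')(N, Function('f')(5, -2))) = Mul(-609, Pow(Add(-1, -2), 2)) = Mul(-609, Pow(-3, 2)) = Mul(-609, 9) = -5481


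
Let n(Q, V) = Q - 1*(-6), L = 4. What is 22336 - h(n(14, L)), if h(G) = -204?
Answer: 22540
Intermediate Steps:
n(Q, V) = 6 + Q (n(Q, V) = Q + 6 = 6 + Q)
22336 - h(n(14, L)) = 22336 - 1*(-204) = 22336 + 204 = 22540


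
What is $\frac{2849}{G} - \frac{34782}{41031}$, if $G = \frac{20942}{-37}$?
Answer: $- \frac{45527977}{7741182} \approx -5.8813$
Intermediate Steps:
$G = -566$ ($G = 20942 \left(- \frac{1}{37}\right) = -566$)
$\frac{2849}{G} - \frac{34782}{41031} = \frac{2849}{-566} - \frac{34782}{41031} = 2849 \left(- \frac{1}{566}\right) - \frac{11594}{13677} = - \frac{2849}{566} - \frac{11594}{13677} = - \frac{45527977}{7741182}$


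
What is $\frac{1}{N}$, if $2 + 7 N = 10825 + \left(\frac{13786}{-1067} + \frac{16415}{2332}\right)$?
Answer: $\frac{226204}{349553645} \approx 0.00064712$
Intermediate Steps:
$N = \frac{349553645}{226204}$ ($N = - \frac{2}{7} + \frac{10825 + \left(\frac{13786}{-1067} + \frac{16415}{2332}\right)}{7} = - \frac{2}{7} + \frac{10825 + \left(13786 \left(- \frac{1}{1067}\right) + 16415 \cdot \frac{1}{2332}\right)}{7} = - \frac{2}{7} + \frac{10825 + \left(- \frac{13786}{1067} + \frac{16415}{2332}\right)}{7} = - \frac{2}{7} + \frac{10825 - \frac{1330377}{226204}}{7} = - \frac{2}{7} + \frac{1}{7} \cdot \frac{2447327923}{226204} = - \frac{2}{7} + \frac{2447327923}{1583428} = \frac{349553645}{226204} \approx 1545.3$)
$\frac{1}{N} = \frac{1}{\frac{349553645}{226204}} = \frac{226204}{349553645}$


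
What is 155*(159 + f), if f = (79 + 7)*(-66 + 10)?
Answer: -721835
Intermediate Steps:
f = -4816 (f = 86*(-56) = -4816)
155*(159 + f) = 155*(159 - 4816) = 155*(-4657) = -721835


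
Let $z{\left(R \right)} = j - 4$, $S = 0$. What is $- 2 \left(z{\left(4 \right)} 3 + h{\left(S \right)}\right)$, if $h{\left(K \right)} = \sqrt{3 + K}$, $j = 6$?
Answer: $-12 - 2 \sqrt{3} \approx -15.464$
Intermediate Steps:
$z{\left(R \right)} = 2$ ($z{\left(R \right)} = 6 - 4 = 2$)
$- 2 \left(z{\left(4 \right)} 3 + h{\left(S \right)}\right) = - 2 \left(2 \cdot 3 + \sqrt{3 + 0}\right) = - 2 \left(6 + \sqrt{3}\right) = -12 - 2 \sqrt{3}$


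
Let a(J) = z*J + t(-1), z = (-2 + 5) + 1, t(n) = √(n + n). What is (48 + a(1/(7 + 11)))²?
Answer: 188194/81 + 868*I*√2/9 ≈ 2323.4 + 136.39*I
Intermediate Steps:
t(n) = √2*√n (t(n) = √(2*n) = √2*√n)
z = 4 (z = 3 + 1 = 4)
a(J) = 4*J + I*√2 (a(J) = 4*J + √2*√(-1) = 4*J + √2*I = 4*J + I*√2)
(48 + a(1/(7 + 11)))² = (48 + (4/(7 + 11) + I*√2))² = (48 + (4/18 + I*√2))² = (48 + (4*(1/18) + I*√2))² = (48 + (2/9 + I*√2))² = (434/9 + I*√2)²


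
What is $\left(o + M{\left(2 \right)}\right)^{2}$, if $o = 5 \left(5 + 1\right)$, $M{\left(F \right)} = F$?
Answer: $1024$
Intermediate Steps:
$o = 30$ ($o = 5 \cdot 6 = 30$)
$\left(o + M{\left(2 \right)}\right)^{2} = \left(30 + 2\right)^{2} = 32^{2} = 1024$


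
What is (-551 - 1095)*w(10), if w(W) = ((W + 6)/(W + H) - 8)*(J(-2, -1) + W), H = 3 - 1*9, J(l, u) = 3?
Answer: 85592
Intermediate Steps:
H = -6 (H = 3 - 9 = -6)
w(W) = (-8 + (6 + W)/(-6 + W))*(3 + W) (w(W) = ((W + 6)/(W - 6) - 8)*(3 + W) = ((6 + W)/(-6 + W) - 8)*(3 + W) = (-8 + (6 + W)/(-6 + W))*(3 + W))
(-551 - 1095)*w(10) = (-551 - 1095)*((162 - 7*10² + 33*10)/(-6 + 10)) = -1646*(162 - 7*100 + 330)/4 = -823*(162 - 700 + 330)/2 = -823*(-208)/2 = -1646*(-52) = 85592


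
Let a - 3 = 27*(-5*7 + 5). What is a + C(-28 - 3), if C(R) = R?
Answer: -838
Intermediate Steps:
a = -807 (a = 3 + 27*(-5*7 + 5) = 3 + 27*(-35 + 5) = 3 + 27*(-30) = 3 - 810 = -807)
a + C(-28 - 3) = -807 + (-28 - 3) = -807 - 31 = -838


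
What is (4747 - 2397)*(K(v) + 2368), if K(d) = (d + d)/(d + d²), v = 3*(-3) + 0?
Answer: 11128425/2 ≈ 5.5642e+6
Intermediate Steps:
v = -9 (v = -9 + 0 = -9)
K(d) = 2*d/(d + d²) (K(d) = (2*d)/(d + d²) = 2*d/(d + d²))
(4747 - 2397)*(K(v) + 2368) = (4747 - 2397)*(2/(1 - 9) + 2368) = 2350*(2/(-8) + 2368) = 2350*(2*(-⅛) + 2368) = 2350*(-¼ + 2368) = 2350*(9471/4) = 11128425/2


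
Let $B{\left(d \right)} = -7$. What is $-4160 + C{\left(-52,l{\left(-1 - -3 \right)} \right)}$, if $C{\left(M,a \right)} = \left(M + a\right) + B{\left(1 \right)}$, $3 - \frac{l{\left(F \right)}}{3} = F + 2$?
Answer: $-4222$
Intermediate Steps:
$l{\left(F \right)} = 3 - 3 F$ ($l{\left(F \right)} = 9 - 3 \left(F + 2\right) = 9 - 3 \left(2 + F\right) = 9 - \left(6 + 3 F\right) = 3 - 3 F$)
$C{\left(M,a \right)} = -7 + M + a$ ($C{\left(M,a \right)} = \left(M + a\right) - 7 = -7 + M + a$)
$-4160 + C{\left(-52,l{\left(-1 - -3 \right)} \right)} = -4160 - \left(56 + 3 \left(-1 - -3\right)\right) = -4160 - \left(56 + 3 \left(-1 + 3\right)\right) = -4160 - 62 = -4222$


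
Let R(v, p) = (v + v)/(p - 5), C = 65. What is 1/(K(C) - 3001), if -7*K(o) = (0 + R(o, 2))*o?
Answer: -21/54571 ≈ -0.00038482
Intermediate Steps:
R(v, p) = 2*v/(-5 + p) (R(v, p) = (2*v)/(-5 + p) = 2*v/(-5 + p))
K(o) = 2*o²/21 (K(o) = -(0 + 2*o/(-5 + 2))*o/7 = -(0 + 2*o/(-3))*o/7 = -(0 + 2*o*(-⅓))*o/7 = -(0 - 2*o/3)*o/7 = -(-2*o/3)*o/7 = -(-2)*o²/21 = 2*o²/21)
1/(K(C) - 3001) = 1/((2/21)*65² - 3001) = 1/((2/21)*4225 - 3001) = 1/(8450/21 - 3001) = 1/(-54571/21) = -21/54571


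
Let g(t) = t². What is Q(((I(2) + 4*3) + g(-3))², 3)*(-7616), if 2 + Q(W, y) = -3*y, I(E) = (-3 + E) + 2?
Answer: 83776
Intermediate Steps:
I(E) = -1 + E
Q(W, y) = -2 - 3*y
Q(((I(2) + 4*3) + g(-3))², 3)*(-7616) = (-2 - 3*3)*(-7616) = (-2 - 9)*(-7616) = -11*(-7616) = 83776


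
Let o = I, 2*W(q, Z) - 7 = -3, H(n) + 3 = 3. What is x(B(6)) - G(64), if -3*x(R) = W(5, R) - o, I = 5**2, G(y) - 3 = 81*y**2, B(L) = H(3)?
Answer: -995314/3 ≈ -3.3177e+5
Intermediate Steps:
H(n) = 0 (H(n) = -3 + 3 = 0)
B(L) = 0
G(y) = 3 + 81*y**2
W(q, Z) = 2 (W(q, Z) = 7/2 + (1/2)*(-3) = 7/2 - 3/2 = 2)
I = 25
o = 25
x(R) = 23/3 (x(R) = -(2 - 1*25)/3 = -(2 - 25)/3 = -1/3*(-23) = 23/3)
x(B(6)) - G(64) = 23/3 - (3 + 81*64**2) = 23/3 - (3 + 81*4096) = 23/3 - (3 + 331776) = 23/3 - 1*331779 = 23/3 - 331779 = -995314/3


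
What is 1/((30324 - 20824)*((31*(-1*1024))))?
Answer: -1/301568000 ≈ -3.3160e-9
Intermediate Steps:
1/((30324 - 20824)*((31*(-1*1024)))) = 1/(9500*((31*(-1024)))) = (1/9500)/(-31744) = (1/9500)*(-1/31744) = -1/301568000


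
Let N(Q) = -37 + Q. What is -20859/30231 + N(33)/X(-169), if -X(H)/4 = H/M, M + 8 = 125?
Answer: -181082/131001 ≈ -1.3823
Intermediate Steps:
M = 117 (M = -8 + 125 = 117)
X(H) = -4*H/117
-20859/30231 + N(33)/X(-169) = -20859/30231 + (-37 + 33)/((-4/117*(-169))) = -20859*1/30231 - 4/52/9 = -6953/10077 - 4*9/52 = -6953/10077 - 9/13 = -181082/131001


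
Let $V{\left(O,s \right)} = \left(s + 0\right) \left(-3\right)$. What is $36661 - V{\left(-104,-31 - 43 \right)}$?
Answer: $36439$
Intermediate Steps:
$V{\left(O,s \right)} = - 3 s$ ($V{\left(O,s \right)} = s \left(-3\right) = - 3 s$)
$36661 - V{\left(-104,-31 - 43 \right)} = 36661 - - 3 \left(-31 - 43\right) = 36661 - \left(-3\right) \left(-74\right) = 36661 - 222 = 36439$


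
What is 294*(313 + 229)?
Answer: 159348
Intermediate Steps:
294*(313 + 229) = 294*542 = 159348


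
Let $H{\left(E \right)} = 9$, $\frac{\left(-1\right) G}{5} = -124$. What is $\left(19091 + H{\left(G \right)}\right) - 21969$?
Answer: $-2869$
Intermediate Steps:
$G = 620$ ($G = \left(-5\right) \left(-124\right) = 620$)
$\left(19091 + H{\left(G \right)}\right) - 21969 = \left(19091 + 9\right) - 21969 = 19100 - 21969 = -2869$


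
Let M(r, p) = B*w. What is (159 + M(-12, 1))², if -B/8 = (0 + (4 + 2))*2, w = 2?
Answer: 1089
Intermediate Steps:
B = -96 (B = -8*(0 + (4 + 2))*2 = -8*(0 + 6)*2 = -48*2 = -8*12 = -96)
M(r, p) = -192 (M(r, p) = -96*2 = -192)
(159 + M(-12, 1))² = (159 - 192)² = (-33)² = 1089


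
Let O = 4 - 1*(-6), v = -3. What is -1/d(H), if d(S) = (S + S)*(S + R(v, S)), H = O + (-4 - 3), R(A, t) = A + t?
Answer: -1/18 ≈ -0.055556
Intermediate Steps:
O = 10 (O = 4 + 6 = 10)
H = 3 (H = 10 + (-4 - 3) = 10 - 7 = 3)
d(S) = 2*S*(-3 + 2*S) (d(S) = (S + S)*(S + (-3 + S)) = (2*S)*(-3 + 2*S) = 2*S*(-3 + 2*S))
-1/d(H) = -1/(2*3*(-3 + 2*3)) = -1/(2*3*(-3 + 6)) = -1/(2*3*3) = -1/18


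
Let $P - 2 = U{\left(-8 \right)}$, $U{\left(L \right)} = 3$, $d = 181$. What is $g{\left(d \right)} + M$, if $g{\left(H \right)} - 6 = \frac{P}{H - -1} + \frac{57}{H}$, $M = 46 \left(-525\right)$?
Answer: $- \frac{795340369}{32942} \approx -24144.0$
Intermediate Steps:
$M = -24150$
$P = 5$ ($P = 2 + 3 = 5$)
$g{\left(H \right)} = 6 + \frac{5}{1 + H} + \frac{57}{H}$ ($g{\left(H \right)} = 6 + \left(\frac{5}{H - -1} + \frac{57}{H}\right) = 6 + \left(\frac{5}{H + 1} + \frac{57}{H}\right) = 6 + \left(\frac{5}{1 + H} + \frac{57}{H}\right) = 6 + \frac{5}{1 + H} + \frac{57}{H}$)
$g{\left(d \right)} + M = \frac{57 + 6 \cdot 181^{2} + 68 \cdot 181}{181 \left(1 + 181\right)} - 24150 = \frac{57 + 6 \cdot 32761 + 12308}{181 \cdot 182} - 24150 = \frac{1}{181} \cdot \frac{1}{182} \left(57 + 196566 + 12308\right) - 24150 = \frac{1}{181} \cdot \frac{1}{182} \cdot 208931 - 24150 = \frac{208931}{32942} - 24150 = - \frac{795340369}{32942}$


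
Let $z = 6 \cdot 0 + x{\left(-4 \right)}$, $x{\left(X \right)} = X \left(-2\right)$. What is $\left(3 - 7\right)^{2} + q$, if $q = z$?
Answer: $24$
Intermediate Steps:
$x{\left(X \right)} = - 2 X$
$z = 8$ ($z = 6 \cdot 0 - -8 = 0 + 8 = 8$)
$q = 8$
$\left(3 - 7\right)^{2} + q = \left(3 - 7\right)^{2} + 8 = \left(-4\right)^{2} + 8 = 16 + 8 = 24$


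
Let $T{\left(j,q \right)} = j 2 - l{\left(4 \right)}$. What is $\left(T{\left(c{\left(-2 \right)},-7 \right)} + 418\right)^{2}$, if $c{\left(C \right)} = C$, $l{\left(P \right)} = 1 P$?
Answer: $168100$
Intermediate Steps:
$l{\left(P \right)} = P$
$T{\left(j,q \right)} = -4 + 2 j$ ($T{\left(j,q \right)} = j 2 - 4 = 2 j - 4 = -4 + 2 j$)
$\left(T{\left(c{\left(-2 \right)},-7 \right)} + 418\right)^{2} = \left(\left(-4 + 2 \left(-2\right)\right) + 418\right)^{2} = \left(\left(-4 - 4\right) + 418\right)^{2} = \left(-8 + 418\right)^{2} = 410^{2} = 168100$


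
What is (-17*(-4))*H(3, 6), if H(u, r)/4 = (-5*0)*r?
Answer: 0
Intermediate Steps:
H(u, r) = 0 (H(u, r) = 4*((-5*0)*r) = 4*(0*r) = 4*0 = 0)
(-17*(-4))*H(3, 6) = -17*(-4)*0 = 68*0 = 0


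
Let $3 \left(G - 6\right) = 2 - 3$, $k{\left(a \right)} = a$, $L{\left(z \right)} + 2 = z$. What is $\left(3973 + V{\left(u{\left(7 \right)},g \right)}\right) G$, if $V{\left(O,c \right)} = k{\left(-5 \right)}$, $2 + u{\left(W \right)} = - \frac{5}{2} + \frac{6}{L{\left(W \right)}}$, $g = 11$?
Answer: $\frac{67456}{3} \approx 22485.0$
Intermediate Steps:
$L{\left(z \right)} = -2 + z$
$u{\left(W \right)} = - \frac{9}{2} + \frac{6}{-2 + W}$ ($u{\left(W \right)} = -2 + \left(- \frac{5}{2} + \frac{6}{-2 + W}\right) = -2 + \left(\left(-5\right) \frac{1}{2} + \frac{6}{-2 + W}\right) = -2 - \left(\frac{5}{2} - \frac{6}{-2 + W}\right) = - \frac{9}{2} + \frac{6}{-2 + W}$)
$V{\left(O,c \right)} = -5$
$G = \frac{17}{3}$ ($G = 6 + \frac{2 - 3}{3} = 6 + \frac{1}{3} \left(-1\right) = 6 - \frac{1}{3} = \frac{17}{3} \approx 5.6667$)
$\left(3973 + V{\left(u{\left(7 \right)},g \right)}\right) G = \left(3973 - 5\right) \frac{17}{3} = 3968 \cdot \frac{17}{3} = \frac{67456}{3}$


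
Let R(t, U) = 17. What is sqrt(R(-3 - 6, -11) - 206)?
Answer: 3*I*sqrt(21) ≈ 13.748*I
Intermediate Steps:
sqrt(R(-3 - 6, -11) - 206) = sqrt(17 - 206) = sqrt(-189) = 3*I*sqrt(21)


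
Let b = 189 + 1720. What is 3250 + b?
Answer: 5159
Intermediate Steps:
b = 1909
3250 + b = 3250 + 1909 = 5159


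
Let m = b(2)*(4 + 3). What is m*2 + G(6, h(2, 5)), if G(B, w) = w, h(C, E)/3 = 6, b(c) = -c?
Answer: -10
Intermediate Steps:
h(C, E) = 18 (h(C, E) = 3*6 = 18)
m = -14 (m = (-1*2)*(4 + 3) = -2*7 = -14)
m*2 + G(6, h(2, 5)) = -14*2 + 18 = -28 + 18 = -10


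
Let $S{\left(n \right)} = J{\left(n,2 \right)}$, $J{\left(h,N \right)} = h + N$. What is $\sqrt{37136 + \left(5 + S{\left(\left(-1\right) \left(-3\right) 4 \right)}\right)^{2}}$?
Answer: $\sqrt{37497} \approx 193.64$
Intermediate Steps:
$J{\left(h,N \right)} = N + h$
$S{\left(n \right)} = 2 + n$
$\sqrt{37136 + \left(5 + S{\left(\left(-1\right) \left(-3\right) 4 \right)}\right)^{2}} = \sqrt{37136 + \left(5 + \left(2 + \left(-1\right) \left(-3\right) 4\right)\right)^{2}} = \sqrt{37136 + \left(5 + \left(2 + 3 \cdot 4\right)\right)^{2}} = \sqrt{37136 + \left(5 + \left(2 + 12\right)\right)^{2}} = \sqrt{37136 + \left(5 + 14\right)^{2}} = \sqrt{37136 + 19^{2}} = \sqrt{37136 + 361} = \sqrt{37497}$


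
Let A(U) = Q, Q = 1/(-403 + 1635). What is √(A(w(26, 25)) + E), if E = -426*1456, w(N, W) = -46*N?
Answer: I*√58839965107/308 ≈ 787.56*I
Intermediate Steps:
Q = 1/1232 ≈ 0.00081169
A(U) = 1/1232
E = -620256
√(A(w(26, 25)) + E) = √(1/1232 - 620256) = √(-764155391/1232) = I*√58839965107/308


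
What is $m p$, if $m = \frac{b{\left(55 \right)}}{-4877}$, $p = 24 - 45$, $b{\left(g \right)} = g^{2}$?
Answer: $\frac{63525}{4877} \approx 13.025$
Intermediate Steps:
$p = -21$
$m = - \frac{3025}{4877}$ ($m = \frac{55^{2}}{-4877} = 3025 \left(- \frac{1}{4877}\right) = - \frac{3025}{4877} \approx -0.62026$)
$m p = \left(- \frac{3025}{4877}\right) \left(-21\right) = \frac{63525}{4877}$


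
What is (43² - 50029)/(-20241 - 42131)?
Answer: 12045/15593 ≈ 0.77246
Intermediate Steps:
(43² - 50029)/(-20241 - 42131) = (1849 - 50029)/(-62372) = -48180*(-1/62372) = 12045/15593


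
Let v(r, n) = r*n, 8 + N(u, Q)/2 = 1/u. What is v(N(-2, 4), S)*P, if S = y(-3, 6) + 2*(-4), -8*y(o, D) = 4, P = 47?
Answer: 13583/2 ≈ 6791.5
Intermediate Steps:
N(u, Q) = -16 + 2/u
y(o, D) = -1/2 (y(o, D) = -1/8*4 = -1/2)
S = -17/2 (S = -1/2 + 2*(-4) = -1/2 - 8 = -17/2 ≈ -8.5000)
v(r, n) = n*r
v(N(-2, 4), S)*P = -17*(-16 + 2/(-2))/2*47 = -17*(-16 + 2*(-1/2))/2*47 = -17*(-16 - 1)/2*47 = -17/2*(-17)*47 = (289/2)*47 = 13583/2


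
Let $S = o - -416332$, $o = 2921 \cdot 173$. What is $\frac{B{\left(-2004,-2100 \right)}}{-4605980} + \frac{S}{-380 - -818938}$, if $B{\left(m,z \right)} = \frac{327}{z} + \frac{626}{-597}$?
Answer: $\frac{46685715463238693}{41462957803722000} \approx 1.126$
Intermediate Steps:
$o = 505333$
$B{\left(m,z \right)} = - \frac{626}{597} + \frac{327}{z}$ ($B{\left(m,z \right)} = \frac{327}{z} + 626 \left(- \frac{1}{597}\right) = \frac{327}{z} - \frac{626}{597} = - \frac{626}{597} + \frac{327}{z}$)
$S = 921665$ ($S = 505333 - -416332 = 505333 + 416332 = 921665$)
$\frac{B{\left(-2004,-2100 \right)}}{-4605980} + \frac{S}{-380 - -818938} = \frac{- \frac{626}{597} + \frac{327}{-2100}}{-4605980} + \frac{921665}{-380 - -818938} = \left(- \frac{626}{597} + 327 \left(- \frac{1}{2100}\right)\right) \left(- \frac{1}{4605980}\right) + \frac{921665}{-380 + 818938} = \left(- \frac{626}{597} - \frac{109}{700}\right) \left(- \frac{1}{4605980}\right) + \frac{921665}{818558} = \left(- \frac{503273}{417900}\right) \left(- \frac{1}{4605980}\right) + 921665 \cdot \frac{1}{818558} = \frac{503273}{1924839042000} + \frac{921665}{818558} = \frac{46685715463238693}{41462957803722000}$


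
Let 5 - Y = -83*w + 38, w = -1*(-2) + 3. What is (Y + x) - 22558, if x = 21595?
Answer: -581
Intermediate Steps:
w = 5 (w = 2 + 3 = 5)
Y = 382 (Y = 5 - (-83*5 + 38) = 5 - (-415 + 38) = 5 - 1*(-377) = 5 + 377 = 382)
(Y + x) - 22558 = (382 + 21595) - 22558 = 21977 - 22558 = -581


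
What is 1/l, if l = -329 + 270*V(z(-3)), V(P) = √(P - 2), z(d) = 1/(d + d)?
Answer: -329/266191 - 45*I*√78/266191 ≈ -0.001236 - 0.001493*I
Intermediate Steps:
z(d) = 1/(2*d)
V(P) = √(-2 + P)
l = -329 + 45*I*√78 (l = -329 + 270*√(-2 + (½)/(-3)) = -329 + 270*√(-2 + (½)*(-⅓)) = -329 + 270*√(-2 - ⅙) = -329 + 270*√(-13/6) = -329 + 270*(I*√78/6) = -329 + 45*I*√78 ≈ -329.0 + 397.43*I)
1/l = 1/(-329 + 45*I*√78)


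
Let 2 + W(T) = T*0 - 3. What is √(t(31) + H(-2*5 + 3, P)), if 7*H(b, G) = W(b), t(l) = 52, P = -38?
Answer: √2513/7 ≈ 7.1614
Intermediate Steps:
W(T) = -5 (W(T) = -2 + (T*0 - 3) = -2 + (0 - 3) = -2 - 3 = -5)
H(b, G) = -5/7 (H(b, G) = (⅐)*(-5) = -5/7)
√(t(31) + H(-2*5 + 3, P)) = √(52 - 5/7) = √(359/7) = √2513/7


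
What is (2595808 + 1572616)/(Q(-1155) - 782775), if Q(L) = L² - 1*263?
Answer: 4168424/550987 ≈ 7.5654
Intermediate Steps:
Q(L) = -263 + L² (Q(L) = L² - 263 = -263 + L²)
(2595808 + 1572616)/(Q(-1155) - 782775) = (2595808 + 1572616)/((-263 + (-1155)²) - 782775) = 4168424/((-263 + 1334025) - 782775) = 4168424/(1333762 - 782775) = 4168424/550987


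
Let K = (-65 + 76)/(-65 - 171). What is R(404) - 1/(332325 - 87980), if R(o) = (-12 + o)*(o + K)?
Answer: 2282825904671/14416355 ≈ 1.5835e+5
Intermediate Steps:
K = -11/236 (K = 11/(-236) = 11*(-1/236) = -11/236 ≈ -0.046610)
R(o) = (-12 + o)*(-11/236 + o) (R(o) = (-12 + o)*(o - 11/236) = (-12 + o)*(-11/236 + o))
R(404) - 1/(332325 - 87980) = (33/59 + 404² - 2843/236*404) - 1/(332325 - 87980) = (33/59 + 163216 - 287143/59) - 1/244345 = 9342634/59 - 1*1/244345 = 9342634/59 - 1/244345 = 2282825904671/14416355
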